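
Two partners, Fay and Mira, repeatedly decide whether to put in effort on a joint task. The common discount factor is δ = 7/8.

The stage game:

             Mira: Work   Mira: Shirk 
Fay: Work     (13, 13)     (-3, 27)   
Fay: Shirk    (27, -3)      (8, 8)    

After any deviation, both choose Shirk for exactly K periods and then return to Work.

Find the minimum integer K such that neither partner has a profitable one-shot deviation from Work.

Need Σ_{k=1}^{K} δ^k ≥ (27−13)/(13−8) = 2.8000 at δ = 7/8.
At K = 3 the sum is 2.3105 < 2.8000; at K = 4 it is 2.8967 ≥ 2.8000.
So the minimum punishment length is K = 4.

4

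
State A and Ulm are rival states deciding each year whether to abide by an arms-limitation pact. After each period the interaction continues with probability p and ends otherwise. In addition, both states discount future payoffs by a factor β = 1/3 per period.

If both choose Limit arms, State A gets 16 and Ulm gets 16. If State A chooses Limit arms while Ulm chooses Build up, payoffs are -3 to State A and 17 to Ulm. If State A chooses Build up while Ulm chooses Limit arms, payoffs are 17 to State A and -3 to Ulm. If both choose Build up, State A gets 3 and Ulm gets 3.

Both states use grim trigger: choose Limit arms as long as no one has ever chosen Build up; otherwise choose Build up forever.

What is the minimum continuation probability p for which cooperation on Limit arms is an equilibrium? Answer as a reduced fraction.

3/14

With continuation probability p and discount β, the effective per-period discount factor is βp.
Grim-trigger IC: βp ≥ (17−16)/(17−3) = 1/14.
So p ≥ (1/14)/(1/3) = 3/14.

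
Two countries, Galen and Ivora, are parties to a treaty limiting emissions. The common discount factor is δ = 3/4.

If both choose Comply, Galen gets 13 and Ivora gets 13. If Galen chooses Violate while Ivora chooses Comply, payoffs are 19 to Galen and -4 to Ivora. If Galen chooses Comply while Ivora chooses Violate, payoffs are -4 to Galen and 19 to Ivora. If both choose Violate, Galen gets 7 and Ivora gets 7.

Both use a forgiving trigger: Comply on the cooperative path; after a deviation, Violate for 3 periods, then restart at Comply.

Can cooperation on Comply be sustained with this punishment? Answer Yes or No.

Yes

IC: δ+…+δ^3 ≥ (19−13)/(13−7) = 1.
At δ = 3/4: partial sum = 1.7344 ≥ 1.0000. Cooperation sustainable.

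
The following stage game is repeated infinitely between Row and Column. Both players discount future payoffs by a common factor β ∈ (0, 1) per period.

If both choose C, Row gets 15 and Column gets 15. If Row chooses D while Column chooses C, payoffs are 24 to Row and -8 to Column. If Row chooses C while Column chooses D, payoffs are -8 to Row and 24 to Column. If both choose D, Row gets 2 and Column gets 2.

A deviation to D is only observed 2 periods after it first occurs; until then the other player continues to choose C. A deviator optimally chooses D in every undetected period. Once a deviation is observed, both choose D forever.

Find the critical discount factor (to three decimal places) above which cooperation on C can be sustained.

0.640

Deviating for the 2 undetected periods gains 24−15 = 9 per period over cooperation, then loses 15−2 = 13 per period forever once punishment starts.
Gain: 9(1 + β + … + β^1); loss: 13·β^2/(1−β).
No profitable deviation ⇔ 9(1−β^2) ≤ 13·β^2, i.e. β^2 ≥ 9/(9+13) = 9/22.
Hence β ≥ (9/22)^(1/2) ≈ 0.640.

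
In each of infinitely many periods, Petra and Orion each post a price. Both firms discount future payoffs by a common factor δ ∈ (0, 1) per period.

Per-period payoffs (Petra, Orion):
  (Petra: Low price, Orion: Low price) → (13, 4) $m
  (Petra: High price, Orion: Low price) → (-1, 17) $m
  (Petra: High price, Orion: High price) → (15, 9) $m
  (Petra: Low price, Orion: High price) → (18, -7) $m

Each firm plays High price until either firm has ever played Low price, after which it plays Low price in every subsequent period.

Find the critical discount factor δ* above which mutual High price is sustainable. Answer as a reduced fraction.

For Petra: deviation gain 18−15 = 3, per-period punishment loss 15−13 = 2. IC gives δ ≥ 3/5.
For Orion: gain 8, loss 5 per period, so δ ≥ 8/13.
The tighter constraint is Orion's, so cooperation needs δ ≥ 8/13.

8/13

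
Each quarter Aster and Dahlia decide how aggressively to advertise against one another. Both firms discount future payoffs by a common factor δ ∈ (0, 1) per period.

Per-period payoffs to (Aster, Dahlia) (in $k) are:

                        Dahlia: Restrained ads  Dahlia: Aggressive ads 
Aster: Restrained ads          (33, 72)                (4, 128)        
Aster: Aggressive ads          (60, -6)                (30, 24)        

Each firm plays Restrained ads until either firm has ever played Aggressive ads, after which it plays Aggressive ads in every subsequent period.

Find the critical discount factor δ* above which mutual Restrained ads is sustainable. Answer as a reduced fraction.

9/10

Aster's threshold: (60−33)/(60−30) = 9/10.
Dahlia's threshold: (128−72)/(128−24) = 7/13.
9/10 > 7/13, so Aster binds and δ* = 9/10.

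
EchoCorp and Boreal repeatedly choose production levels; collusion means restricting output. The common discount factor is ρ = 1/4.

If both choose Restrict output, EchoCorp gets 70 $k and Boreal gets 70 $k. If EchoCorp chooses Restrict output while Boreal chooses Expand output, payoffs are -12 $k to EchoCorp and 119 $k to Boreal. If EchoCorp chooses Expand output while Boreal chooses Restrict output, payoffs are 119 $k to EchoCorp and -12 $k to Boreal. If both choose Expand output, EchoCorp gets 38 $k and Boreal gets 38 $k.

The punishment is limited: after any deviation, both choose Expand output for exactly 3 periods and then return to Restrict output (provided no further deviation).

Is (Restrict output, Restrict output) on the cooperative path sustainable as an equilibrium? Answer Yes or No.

No

Comparing payoff streams over the 4 periods until play realigns: cooperate → 70(1+ρ+…+ρ^3); deviate → 119 + 38(ρ+…+ρ^3).
Cooperation is sustained iff (70−38)(ρ+…+ρ^3) ≥ 119−70.
ρ+…+ρ^3 = 1/4·(1−(1/4)^3)/(1−1/4) = 0.3281, and (119−70)/(70−38) = 1.5312.
0.3281 < 1.5312, so cooperation is not sustainable.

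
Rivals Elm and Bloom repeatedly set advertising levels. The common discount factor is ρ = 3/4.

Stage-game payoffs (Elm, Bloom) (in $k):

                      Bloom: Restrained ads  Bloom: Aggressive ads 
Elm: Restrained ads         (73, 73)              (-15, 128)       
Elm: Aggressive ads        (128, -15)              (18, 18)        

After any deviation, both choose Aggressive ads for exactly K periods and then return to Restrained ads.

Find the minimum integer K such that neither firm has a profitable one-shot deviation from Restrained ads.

IC: ρ(1−ρ^K)/(1−ρ) ≥ (128−73)/(73−18) = 1.
With ρ = 3/4: need 1 − ρ^K ≥ 1·(1−3/4)/(3/4), i.e. ρ^K ≤ 0.6667.
Since (3/4)^1 = 0.7500 and (3/4)^2 = 0.5625, the smallest such K is 2.

2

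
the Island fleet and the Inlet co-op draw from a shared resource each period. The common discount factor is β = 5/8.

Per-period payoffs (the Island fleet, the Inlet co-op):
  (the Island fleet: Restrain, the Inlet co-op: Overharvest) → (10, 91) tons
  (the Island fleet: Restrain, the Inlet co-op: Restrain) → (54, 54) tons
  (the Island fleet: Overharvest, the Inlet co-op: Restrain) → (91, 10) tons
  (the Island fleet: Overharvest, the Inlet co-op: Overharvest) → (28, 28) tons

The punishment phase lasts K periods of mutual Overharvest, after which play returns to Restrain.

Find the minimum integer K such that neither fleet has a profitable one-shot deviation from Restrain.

IC: β(1−β^K)/(1−β) ≥ (91−54)/(54−28) = 37/26.
With β = 5/8: need 1 − β^K ≥ 37/26·(1−5/8)/(5/8), i.e. β^K ≤ 0.1462.
Since (5/8)^4 = 0.1526 and (5/8)^5 = 0.0954, the smallest such K is 5.

5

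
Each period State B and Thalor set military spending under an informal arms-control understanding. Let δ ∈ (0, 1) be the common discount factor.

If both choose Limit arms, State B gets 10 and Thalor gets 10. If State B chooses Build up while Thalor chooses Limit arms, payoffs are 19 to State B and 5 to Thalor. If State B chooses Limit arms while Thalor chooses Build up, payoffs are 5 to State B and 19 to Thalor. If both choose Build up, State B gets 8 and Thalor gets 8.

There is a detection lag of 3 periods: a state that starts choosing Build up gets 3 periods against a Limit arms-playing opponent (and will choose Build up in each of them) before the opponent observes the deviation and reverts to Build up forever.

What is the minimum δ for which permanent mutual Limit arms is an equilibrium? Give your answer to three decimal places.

0.935

A deviator earns 19 for 3 periods, then 8 forever; cooperating earns 10 forever. Multiplying the IC by (1−δ):
10 ≥ 19(1−δ^3) + 8δ^3, so 11·δ^3 ≥ 9 and δ^3 ≥ 9/11.
δ ≥ (9/11)^(1/3) ≈ 0.935.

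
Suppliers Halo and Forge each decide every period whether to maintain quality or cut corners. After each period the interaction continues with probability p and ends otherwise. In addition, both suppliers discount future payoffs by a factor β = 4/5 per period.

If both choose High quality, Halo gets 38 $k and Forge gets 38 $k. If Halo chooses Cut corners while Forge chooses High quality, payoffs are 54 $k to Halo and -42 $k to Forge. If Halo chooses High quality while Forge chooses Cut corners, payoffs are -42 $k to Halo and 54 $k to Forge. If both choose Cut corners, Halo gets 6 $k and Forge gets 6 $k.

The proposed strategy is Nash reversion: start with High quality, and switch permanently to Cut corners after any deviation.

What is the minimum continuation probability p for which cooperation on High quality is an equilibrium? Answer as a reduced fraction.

With continuation probability p and discount β, the effective per-period discount factor is βp.
Grim-trigger IC: βp ≥ (54−38)/(54−6) = 1/3.
So p ≥ (1/3)/(4/5) = 5/12.

5/12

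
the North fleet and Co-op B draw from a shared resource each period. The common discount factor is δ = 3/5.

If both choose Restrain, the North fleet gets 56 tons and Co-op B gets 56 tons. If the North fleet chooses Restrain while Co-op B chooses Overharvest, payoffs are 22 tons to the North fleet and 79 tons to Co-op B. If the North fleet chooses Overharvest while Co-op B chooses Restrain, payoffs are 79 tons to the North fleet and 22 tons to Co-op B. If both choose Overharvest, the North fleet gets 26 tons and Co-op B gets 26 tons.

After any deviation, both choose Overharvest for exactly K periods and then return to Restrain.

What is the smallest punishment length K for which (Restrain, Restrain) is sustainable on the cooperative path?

Need Σ_{k=1}^{K} δ^k ≥ (79−56)/(56−26) = 0.7667 at δ = 3/5.
At K = 1 the sum is 0.6000 < 0.7667; at K = 2 it is 0.9600 ≥ 0.7667.
So the minimum punishment length is K = 2.

2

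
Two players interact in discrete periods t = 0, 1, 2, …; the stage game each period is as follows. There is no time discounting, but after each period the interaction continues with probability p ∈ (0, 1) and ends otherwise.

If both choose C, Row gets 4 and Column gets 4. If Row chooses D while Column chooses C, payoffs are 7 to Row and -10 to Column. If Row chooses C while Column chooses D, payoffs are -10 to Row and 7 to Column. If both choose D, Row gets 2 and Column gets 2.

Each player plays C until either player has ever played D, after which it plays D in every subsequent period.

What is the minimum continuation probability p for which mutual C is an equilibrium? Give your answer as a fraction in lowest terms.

With no time discounting, the continuation probability p plays the role of the discount factor.
Grim-trigger IC: 4/(1−p) ≥ 7 + 2p/(1−p) ⇒ p ≥ (7−4)/(7−2) = 3/5.

3/5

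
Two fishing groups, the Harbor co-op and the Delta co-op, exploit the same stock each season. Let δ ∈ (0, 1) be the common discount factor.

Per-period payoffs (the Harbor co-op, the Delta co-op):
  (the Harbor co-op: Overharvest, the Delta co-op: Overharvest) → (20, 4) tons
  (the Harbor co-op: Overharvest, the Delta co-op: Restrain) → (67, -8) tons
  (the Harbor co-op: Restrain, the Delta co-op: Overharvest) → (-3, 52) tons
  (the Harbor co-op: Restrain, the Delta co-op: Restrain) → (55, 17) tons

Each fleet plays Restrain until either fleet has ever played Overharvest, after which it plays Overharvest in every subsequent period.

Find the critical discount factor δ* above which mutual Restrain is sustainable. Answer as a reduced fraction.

35/48

the Harbor co-op's threshold: (67−55)/(67−20) = 12/47.
the Delta co-op's threshold: (52−17)/(52−4) = 35/48.
12/47 < 35/48, so the Delta co-op binds and δ* = 35/48.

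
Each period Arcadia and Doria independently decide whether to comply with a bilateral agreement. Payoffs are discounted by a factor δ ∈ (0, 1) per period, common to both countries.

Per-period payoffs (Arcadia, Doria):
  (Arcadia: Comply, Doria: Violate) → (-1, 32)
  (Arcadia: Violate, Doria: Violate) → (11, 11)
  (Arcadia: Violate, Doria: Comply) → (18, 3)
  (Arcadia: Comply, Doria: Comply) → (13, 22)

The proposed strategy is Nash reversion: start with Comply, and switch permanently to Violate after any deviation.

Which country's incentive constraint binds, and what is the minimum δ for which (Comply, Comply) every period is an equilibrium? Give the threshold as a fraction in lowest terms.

For Arcadia: deviation gain 18−13 = 5, per-period punishment loss 13−11 = 2. IC gives δ ≥ 5/7.
For Doria: gain 10, loss 11 per period, so δ ≥ 10/21.
The tighter constraint is Arcadia's, so cooperation needs δ ≥ 5/7.

Arcadia; δ ≥ 5/7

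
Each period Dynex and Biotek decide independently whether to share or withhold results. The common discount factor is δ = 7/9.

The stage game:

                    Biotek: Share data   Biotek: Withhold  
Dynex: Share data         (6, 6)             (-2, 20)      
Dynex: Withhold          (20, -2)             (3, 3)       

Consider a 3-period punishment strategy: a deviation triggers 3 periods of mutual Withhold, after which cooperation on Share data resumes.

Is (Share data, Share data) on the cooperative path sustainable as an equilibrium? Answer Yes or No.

No

Comparing payoff streams over the 4 periods until play realigns: cooperate → 6(1+δ+…+δ^3); deviate → 20 + 3(δ+…+δ^3).
Cooperation is sustained iff (6−3)(δ+…+δ^3) ≥ 20−6.
δ+…+δ^3 = 7/9·(1−(7/9)^3)/(1−7/9) = 1.8532, and (20−6)/(6−3) = 4.6667.
1.8532 < 4.6667, so cooperation is not sustainable.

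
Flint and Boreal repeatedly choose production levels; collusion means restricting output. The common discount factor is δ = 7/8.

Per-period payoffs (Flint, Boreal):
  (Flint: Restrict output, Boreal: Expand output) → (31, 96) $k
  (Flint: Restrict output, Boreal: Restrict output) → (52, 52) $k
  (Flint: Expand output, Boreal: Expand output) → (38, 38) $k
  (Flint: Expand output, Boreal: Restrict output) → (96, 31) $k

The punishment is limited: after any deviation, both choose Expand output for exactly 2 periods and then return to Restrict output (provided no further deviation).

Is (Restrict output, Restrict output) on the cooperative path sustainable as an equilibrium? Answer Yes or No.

Comparing payoff streams over the 3 periods until play realigns: cooperate → 52(1+δ+…+δ^2); deviate → 96 + 38(δ+…+δ^2).
Cooperation is sustained iff (52−38)(δ+…+δ^2) ≥ 96−52.
δ+…+δ^2 = 7/8·(1−(7/8)^2)/(1−7/8) = 1.6406, and (96−52)/(52−38) = 3.1429.
1.6406 < 3.1429, so cooperation is not sustainable.

No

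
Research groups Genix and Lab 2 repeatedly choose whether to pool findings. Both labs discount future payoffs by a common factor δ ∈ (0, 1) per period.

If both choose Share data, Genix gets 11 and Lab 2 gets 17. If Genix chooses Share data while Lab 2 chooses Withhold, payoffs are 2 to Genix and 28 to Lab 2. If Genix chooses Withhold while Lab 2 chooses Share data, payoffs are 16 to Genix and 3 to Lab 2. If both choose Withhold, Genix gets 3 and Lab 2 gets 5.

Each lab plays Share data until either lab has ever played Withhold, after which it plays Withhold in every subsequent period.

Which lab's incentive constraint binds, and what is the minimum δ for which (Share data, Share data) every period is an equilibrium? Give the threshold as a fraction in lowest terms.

For Genix: deviation gain 16−11 = 5, per-period punishment loss 11−3 = 8. IC gives δ ≥ 5/13.
For Lab 2: gain 11, loss 12 per period, so δ ≥ 11/23.
The tighter constraint is Lab 2's, so cooperation needs δ ≥ 11/23.

Lab 2; δ ≥ 11/23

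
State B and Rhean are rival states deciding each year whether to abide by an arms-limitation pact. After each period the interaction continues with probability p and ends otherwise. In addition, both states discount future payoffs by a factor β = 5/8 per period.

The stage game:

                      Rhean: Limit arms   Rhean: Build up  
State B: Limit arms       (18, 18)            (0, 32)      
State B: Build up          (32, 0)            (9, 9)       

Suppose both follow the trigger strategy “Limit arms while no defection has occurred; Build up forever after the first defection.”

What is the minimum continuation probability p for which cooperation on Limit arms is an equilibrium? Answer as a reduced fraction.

Expected continuation weight on next period's payoff is β·p = 5/8·p, which plays the role of the discount factor.
Cooperation requires 5/8·p ≥ (32−18)/(32−9) = 14/23, hence p ≥ 112/115.

112/115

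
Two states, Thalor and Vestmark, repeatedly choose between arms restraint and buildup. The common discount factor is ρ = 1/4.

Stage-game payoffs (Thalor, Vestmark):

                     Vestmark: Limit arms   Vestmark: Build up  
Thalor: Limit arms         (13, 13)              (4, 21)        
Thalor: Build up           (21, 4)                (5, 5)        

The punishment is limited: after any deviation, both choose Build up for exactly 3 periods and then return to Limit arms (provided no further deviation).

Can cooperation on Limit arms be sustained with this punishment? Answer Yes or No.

A one-shot deviation gives 21 now, then 5 for 3 periods, then back to 13.
Gain from deviating: (21−13) today; loss: (13−5) in each of the next 3 periods.
No-deviation condition: (13−5)(ρ+…+ρ^3) ≥ 21−13, i.e. ρ+…+ρ^3 ≥ 1.
At ρ = 1/4: ρ+…+ρ^3 = 0.3281 < 1.0000.
So cooperation is not sustainable.

No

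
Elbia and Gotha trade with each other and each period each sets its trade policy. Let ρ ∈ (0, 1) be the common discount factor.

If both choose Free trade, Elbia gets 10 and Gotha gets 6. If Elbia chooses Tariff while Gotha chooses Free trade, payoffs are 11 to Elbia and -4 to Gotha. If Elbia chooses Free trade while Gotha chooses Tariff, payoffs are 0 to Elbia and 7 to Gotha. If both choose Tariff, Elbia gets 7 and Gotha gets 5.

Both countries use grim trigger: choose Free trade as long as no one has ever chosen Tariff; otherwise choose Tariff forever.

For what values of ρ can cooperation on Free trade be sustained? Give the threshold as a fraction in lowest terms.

Elbia: cooperation gives 10 each period; deviation gives 11 once then 7 forever.
  10/(1−ρ) ≥ 11 + 7ρ/(1−ρ) ⇒ ρ ≥ 1/4.
Gotha: cooperation gives 6 each period; deviation gives 7 once then 5 forever.
  ρ ≥ 1/2.
Both must hold, so the binding constraint is Gotha's: ρ ≥ 1/2.

1/2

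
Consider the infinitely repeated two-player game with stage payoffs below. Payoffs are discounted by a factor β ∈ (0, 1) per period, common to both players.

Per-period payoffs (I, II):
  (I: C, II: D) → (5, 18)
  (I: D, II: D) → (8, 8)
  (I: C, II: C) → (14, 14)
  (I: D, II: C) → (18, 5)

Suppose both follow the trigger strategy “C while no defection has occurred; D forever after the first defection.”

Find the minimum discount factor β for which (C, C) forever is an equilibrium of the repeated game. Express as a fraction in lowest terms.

Cooperation forever yields 14 each period: 14/(1−β).
Deviating yields 18 once, then 8 forever: 18 + 8β/(1−β).
No profitable deviation requires 14/(1−β) ≥ 18 + 8β/(1−β).
Multiplying by (1−β): 14 ≥ 18(1−β) + 8β = 18 − 10β.
So 10β ≥ 4, i.e. β ≥ 4/10 = 2/5.

2/5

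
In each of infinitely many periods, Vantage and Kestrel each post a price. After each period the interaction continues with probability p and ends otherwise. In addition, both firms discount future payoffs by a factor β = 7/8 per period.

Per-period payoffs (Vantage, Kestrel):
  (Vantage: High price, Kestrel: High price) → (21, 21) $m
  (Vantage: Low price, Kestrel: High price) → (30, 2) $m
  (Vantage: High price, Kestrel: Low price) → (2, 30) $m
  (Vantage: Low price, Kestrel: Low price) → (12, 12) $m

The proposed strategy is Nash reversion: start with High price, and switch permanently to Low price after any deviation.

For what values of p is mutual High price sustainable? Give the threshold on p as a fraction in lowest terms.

4/7

Expected continuation weight on next period's payoff is β·p = 7/8·p, which plays the role of the discount factor.
Cooperation requires 7/8·p ≥ (30−21)/(30−12) = 1/2, hence p ≥ 4/7.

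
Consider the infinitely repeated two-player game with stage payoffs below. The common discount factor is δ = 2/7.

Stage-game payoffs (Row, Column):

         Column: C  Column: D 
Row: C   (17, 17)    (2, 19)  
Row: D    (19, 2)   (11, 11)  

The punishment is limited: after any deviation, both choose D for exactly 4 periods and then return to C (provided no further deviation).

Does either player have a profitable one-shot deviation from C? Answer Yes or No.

No

IC: δ+…+δ^4 ≥ (19−17)/(17−11) = 1/3.
At δ = 2/7: partial sum = 0.3973 ≥ 0.3333. Cooperation sustainable.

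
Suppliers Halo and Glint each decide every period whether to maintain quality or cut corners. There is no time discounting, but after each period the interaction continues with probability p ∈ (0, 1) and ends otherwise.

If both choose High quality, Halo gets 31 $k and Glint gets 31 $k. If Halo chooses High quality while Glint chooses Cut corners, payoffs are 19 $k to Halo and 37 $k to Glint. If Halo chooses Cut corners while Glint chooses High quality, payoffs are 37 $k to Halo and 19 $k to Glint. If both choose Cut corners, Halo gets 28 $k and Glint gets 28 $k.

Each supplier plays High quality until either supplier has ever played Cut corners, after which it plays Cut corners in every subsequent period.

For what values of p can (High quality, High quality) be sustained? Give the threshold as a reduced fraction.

With no time discounting, the continuation probability p plays the role of the discount factor.
Grim-trigger IC: 31/(1−p) ≥ 37 + 28p/(1−p) ⇒ p ≥ (37−31)/(37−28) = 2/3.

2/3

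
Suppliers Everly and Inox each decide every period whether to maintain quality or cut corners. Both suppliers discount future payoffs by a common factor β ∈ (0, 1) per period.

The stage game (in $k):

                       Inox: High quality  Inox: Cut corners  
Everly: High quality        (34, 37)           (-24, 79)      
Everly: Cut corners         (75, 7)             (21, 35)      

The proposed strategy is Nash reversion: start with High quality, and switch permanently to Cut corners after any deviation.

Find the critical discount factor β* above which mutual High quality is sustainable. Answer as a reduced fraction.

Everly: cooperation gives 34 each period; deviation gives 75 once then 21 forever.
  34/(1−β) ≥ 75 + 21β/(1−β) ⇒ β ≥ 41/54.
Inox: cooperation gives 37 each period; deviation gives 79 once then 35 forever.
  β ≥ 42/44 = 21/22.
Both must hold, so the binding constraint is Inox's: β ≥ 21/22.

21/22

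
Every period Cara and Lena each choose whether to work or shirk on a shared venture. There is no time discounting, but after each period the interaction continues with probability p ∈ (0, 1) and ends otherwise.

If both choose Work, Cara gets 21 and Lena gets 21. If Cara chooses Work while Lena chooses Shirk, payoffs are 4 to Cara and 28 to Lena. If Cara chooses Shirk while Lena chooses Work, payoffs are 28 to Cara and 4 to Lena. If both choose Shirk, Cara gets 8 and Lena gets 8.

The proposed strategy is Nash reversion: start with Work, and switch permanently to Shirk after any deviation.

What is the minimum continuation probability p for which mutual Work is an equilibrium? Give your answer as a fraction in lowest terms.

7/20

With no time discounting, the continuation probability p plays the role of the discount factor.
Grim-trigger IC: 21/(1−p) ≥ 28 + 8p/(1−p) ⇒ p ≥ (28−21)/(28−8) = 7/20.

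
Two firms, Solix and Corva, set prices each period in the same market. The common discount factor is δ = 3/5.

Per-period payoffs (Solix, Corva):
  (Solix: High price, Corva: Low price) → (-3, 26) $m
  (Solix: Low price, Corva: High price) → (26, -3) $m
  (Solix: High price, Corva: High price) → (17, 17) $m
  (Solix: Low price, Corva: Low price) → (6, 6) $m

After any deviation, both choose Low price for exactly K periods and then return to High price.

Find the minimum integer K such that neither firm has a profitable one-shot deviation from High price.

No profitable deviation requires (17−6)(δ+…+δ^K) ≥ 26−17, i.e. δ+…+δ^K ≥ 9/11 ≈ 0.8182.
With δ = 3/5, the partial sums are K=1: 0.6000, K=2: 0.9600.
K = 2 is the first length at which the sum reaches 0.8182.

2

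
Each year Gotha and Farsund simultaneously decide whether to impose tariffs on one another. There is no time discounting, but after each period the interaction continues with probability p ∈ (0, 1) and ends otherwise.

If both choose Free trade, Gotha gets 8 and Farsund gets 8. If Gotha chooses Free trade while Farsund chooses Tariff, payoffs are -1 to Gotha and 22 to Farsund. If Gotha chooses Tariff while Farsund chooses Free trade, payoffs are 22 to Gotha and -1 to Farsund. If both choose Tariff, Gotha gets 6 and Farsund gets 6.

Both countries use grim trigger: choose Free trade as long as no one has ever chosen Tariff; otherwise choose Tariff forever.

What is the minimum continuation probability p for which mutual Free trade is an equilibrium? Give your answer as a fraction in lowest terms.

7/8

With no time discounting, the continuation probability p plays the role of the discount factor.
Grim-trigger IC: 8/(1−p) ≥ 22 + 6p/(1−p) ⇒ p ≥ (22−8)/(22−6) = 7/8.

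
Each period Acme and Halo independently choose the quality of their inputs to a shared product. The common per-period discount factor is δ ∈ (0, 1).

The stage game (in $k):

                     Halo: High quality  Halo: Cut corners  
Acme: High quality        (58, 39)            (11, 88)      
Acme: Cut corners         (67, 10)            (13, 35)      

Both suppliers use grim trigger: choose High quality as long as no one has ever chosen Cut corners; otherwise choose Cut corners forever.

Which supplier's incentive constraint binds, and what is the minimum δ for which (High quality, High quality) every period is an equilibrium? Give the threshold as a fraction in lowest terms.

Halo; δ ≥ 49/53

Acme: cooperation gives 58 each period; deviation gives 67 once then 13 forever.
  58/(1−δ) ≥ 67 + 13δ/(1−δ) ⇒ δ ≥ 9/54 = 1/6.
Halo: cooperation gives 39 each period; deviation gives 88 once then 35 forever.
  δ ≥ 49/53.
Both must hold, so the binding constraint is Halo's: δ ≥ 49/53.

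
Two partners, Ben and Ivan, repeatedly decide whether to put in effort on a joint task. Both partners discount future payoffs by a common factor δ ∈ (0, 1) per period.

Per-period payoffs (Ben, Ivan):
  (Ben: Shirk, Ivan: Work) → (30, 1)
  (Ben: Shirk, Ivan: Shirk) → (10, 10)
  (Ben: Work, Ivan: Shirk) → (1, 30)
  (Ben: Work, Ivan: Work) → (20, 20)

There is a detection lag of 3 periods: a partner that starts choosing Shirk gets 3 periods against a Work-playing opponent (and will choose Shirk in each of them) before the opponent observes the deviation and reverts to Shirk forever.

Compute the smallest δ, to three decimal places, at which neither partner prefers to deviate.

0.794

A deviator earns 30 for 3 periods, then 10 forever; cooperating earns 20 forever. Multiplying the IC by (1−δ):
20 ≥ 30(1−δ^3) + 10δ^3, so 20·δ^3 ≥ 10 and δ^3 ≥ 1/2.
δ ≥ (1/2)^(1/3) ≈ 0.794.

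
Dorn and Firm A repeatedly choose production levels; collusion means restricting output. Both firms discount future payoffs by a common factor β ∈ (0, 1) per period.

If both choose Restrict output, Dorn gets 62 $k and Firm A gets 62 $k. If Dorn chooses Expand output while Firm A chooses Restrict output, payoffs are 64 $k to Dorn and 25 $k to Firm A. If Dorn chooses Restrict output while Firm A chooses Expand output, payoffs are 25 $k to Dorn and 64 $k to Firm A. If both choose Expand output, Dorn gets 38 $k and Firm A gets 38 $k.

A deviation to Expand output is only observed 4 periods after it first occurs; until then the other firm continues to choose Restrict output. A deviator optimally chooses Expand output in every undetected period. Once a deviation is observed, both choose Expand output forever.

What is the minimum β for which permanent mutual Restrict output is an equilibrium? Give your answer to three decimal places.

The best deviation is to choose Expand output for all 4 undetected periods, earning 64 each, then 38 forever once detected.
Deviation value: 64(1−β^4)/(1−β) + 38β^4/(1−β); cooperation value: 62/(1−β).
IC: 62 ≥ 64(1−β^4) + 38β^4 = 64 − 26β^4.
So β^4 ≥ 2/26 = 1/13, giving β ≥ (1/13)^(1/4) ≈ 0.527.

0.527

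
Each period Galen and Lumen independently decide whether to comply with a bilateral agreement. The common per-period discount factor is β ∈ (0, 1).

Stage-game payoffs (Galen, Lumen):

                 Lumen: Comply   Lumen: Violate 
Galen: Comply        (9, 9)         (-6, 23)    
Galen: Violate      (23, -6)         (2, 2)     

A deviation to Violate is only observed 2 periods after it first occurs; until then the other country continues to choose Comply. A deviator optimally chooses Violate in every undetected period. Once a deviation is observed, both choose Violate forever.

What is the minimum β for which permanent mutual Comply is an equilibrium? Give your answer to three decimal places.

The best deviation is to choose Violate for all 2 undetected periods, earning 23 each, then 2 forever once detected.
Deviation value: 23(1−β^2)/(1−β) + 2β^2/(1−β); cooperation value: 9/(1−β).
IC: 9 ≥ 23(1−β^2) + 2β^2 = 23 − 21β^2.
So β^2 ≥ 14/21 = 2/3, giving β ≥ (2/3)^(1/2) ≈ 0.816.

0.816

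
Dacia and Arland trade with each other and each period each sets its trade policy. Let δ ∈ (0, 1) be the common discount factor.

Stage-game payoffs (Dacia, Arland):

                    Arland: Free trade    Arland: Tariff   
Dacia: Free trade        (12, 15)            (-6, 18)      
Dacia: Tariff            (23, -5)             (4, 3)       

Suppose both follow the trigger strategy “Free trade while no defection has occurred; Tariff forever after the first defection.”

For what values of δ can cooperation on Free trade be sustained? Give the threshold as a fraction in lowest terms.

Dacia: cooperation gives 12 each period; deviation gives 23 once then 4 forever.
  12/(1−δ) ≥ 23 + 4δ/(1−δ) ⇒ δ ≥ 11/19.
Arland: cooperation gives 15 each period; deviation gives 18 once then 3 forever.
  δ ≥ 3/15 = 1/5.
Both must hold, so the binding constraint is Dacia's: δ ≥ 11/19.

11/19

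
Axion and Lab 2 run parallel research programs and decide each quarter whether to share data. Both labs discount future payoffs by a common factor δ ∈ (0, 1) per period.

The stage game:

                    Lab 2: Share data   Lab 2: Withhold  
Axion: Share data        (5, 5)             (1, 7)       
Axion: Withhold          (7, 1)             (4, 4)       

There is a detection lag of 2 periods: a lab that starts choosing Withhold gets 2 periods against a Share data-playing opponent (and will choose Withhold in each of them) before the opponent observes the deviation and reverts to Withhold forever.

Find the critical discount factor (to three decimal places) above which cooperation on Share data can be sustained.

0.816

Deviating for the 2 undetected periods gains 7−5 = 2 per period over cooperation, then loses 5−4 = 1 per period forever once punishment starts.
Gain: 2(1 + δ + … + δ^1); loss: 1·δ^2/(1−δ).
No profitable deviation ⇔ 2(1−δ^2) ≤ 1·δ^2, i.e. δ^2 ≥ 2/(2+1) = 2/3.
Hence δ ≥ (2/3)^(1/2) ≈ 0.816.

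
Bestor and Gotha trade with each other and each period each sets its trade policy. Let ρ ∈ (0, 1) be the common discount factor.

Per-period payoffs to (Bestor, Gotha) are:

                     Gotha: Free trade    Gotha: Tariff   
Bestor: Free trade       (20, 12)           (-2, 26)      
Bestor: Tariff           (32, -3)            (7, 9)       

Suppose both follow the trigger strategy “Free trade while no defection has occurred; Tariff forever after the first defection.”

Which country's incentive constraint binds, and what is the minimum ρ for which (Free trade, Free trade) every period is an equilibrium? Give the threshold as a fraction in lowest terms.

Gotha; ρ ≥ 14/17

Bestor: cooperation gives 20 each period; deviation gives 32 once then 7 forever.
  20/(1−ρ) ≥ 32 + 7ρ/(1−ρ) ⇒ ρ ≥ 12/25.
Gotha: cooperation gives 12 each period; deviation gives 26 once then 9 forever.
  ρ ≥ 14/17.
Both must hold, so the binding constraint is Gotha's: ρ ≥ 14/17.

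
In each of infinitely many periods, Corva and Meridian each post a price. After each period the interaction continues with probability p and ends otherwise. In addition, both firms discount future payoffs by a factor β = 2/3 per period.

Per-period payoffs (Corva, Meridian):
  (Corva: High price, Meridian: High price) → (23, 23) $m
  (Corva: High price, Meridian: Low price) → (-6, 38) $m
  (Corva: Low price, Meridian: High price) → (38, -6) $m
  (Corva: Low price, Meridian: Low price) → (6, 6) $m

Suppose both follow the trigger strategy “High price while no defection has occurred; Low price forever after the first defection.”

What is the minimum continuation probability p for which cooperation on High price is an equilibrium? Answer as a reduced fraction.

Expected continuation weight on next period's payoff is β·p = 2/3·p, which plays the role of the discount factor.
Cooperation requires 2/3·p ≥ (38−23)/(38−6) = 15/32, hence p ≥ 45/64.

45/64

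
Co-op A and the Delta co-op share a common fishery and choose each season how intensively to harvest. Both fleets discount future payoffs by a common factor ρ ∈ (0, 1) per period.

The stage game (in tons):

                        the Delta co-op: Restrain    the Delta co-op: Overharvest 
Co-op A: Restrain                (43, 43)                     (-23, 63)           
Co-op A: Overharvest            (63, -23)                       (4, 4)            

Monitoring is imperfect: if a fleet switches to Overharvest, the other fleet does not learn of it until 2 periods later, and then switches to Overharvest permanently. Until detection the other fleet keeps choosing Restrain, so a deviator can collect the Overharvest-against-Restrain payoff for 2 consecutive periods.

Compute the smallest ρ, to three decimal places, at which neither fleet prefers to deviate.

0.582

A deviator earns 63 for 2 periods, then 4 forever; cooperating earns 43 forever. Multiplying the IC by (1−ρ):
43 ≥ 63(1−ρ^2) + 4ρ^2, so 59·ρ^2 ≥ 20 and ρ^2 ≥ 20/59.
ρ ≥ (20/59)^(1/2) ≈ 0.582.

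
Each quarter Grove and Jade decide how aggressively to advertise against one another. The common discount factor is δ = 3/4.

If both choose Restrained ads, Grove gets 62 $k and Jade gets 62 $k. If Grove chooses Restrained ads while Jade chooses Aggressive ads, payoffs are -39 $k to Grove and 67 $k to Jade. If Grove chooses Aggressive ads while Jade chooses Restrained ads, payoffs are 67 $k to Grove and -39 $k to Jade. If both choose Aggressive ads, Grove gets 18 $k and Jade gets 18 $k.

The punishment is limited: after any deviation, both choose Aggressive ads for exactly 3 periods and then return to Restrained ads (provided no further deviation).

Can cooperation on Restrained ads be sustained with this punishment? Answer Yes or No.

IC: δ+…+δ^3 ≥ (67−62)/(62−18) = 5/44.
At δ = 3/4: partial sum = 1.7344 ≥ 0.1136. Cooperation sustainable.

Yes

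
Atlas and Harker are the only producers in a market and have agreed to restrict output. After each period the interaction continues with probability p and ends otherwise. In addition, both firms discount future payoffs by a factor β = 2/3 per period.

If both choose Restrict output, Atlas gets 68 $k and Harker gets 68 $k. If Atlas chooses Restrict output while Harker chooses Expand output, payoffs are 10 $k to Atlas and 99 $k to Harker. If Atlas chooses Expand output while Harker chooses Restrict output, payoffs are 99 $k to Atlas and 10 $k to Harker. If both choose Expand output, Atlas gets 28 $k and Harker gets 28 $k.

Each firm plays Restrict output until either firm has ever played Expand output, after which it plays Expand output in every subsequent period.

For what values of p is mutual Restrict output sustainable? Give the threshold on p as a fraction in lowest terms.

With continuation probability p and discount β, the effective per-period discount factor is βp.
Grim-trigger IC: βp ≥ (99−68)/(99−28) = 31/71.
So p ≥ (31/71)/(2/3) = 93/142.

93/142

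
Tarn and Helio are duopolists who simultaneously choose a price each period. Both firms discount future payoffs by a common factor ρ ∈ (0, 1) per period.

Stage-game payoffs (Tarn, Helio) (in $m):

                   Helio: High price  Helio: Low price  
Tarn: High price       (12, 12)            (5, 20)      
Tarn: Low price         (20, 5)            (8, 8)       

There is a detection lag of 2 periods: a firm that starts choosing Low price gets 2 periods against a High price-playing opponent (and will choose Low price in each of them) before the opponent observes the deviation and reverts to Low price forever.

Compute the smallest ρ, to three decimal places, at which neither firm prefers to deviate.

0.816

Deviating for the 2 undetected periods gains 20−12 = 8 per period over cooperation, then loses 12−8 = 4 per period forever once punishment starts.
Gain: 8(1 + ρ + … + ρ^1); loss: 4·ρ^2/(1−ρ).
No profitable deviation ⇔ 8(1−ρ^2) ≤ 4·ρ^2, i.e. ρ^2 ≥ 8/(8+4) = 2/3.
Hence ρ ≥ (2/3)^(1/2) ≈ 0.816.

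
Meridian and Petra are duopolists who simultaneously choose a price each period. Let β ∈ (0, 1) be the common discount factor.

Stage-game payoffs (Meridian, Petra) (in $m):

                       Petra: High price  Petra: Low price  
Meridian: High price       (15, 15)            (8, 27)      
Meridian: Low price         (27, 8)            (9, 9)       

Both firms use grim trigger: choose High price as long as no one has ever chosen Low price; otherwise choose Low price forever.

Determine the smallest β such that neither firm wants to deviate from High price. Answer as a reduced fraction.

15/(1−β) ≥ 27 + 9β/(1−β)
15 ≥ 27 − 18β
β ≥ 12/18 = 2/3.

2/3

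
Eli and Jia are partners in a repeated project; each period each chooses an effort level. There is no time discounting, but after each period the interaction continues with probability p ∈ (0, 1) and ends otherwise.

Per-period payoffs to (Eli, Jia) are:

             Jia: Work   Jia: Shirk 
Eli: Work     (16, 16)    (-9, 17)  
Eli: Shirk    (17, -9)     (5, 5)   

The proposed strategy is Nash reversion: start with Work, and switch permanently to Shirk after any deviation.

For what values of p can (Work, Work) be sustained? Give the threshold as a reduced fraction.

With no time discounting, the continuation probability p plays the role of the discount factor.
Grim-trigger IC: 16/(1−p) ≥ 17 + 5p/(1−p) ⇒ p ≥ (17−16)/(17−5) = 1/12.

1/12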